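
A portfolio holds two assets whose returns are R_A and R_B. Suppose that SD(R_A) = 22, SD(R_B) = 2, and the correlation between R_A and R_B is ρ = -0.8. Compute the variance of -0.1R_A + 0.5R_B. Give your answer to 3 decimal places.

Var(R_A) = (22)² = 484;  Var(R_B) = (2)² = 4
Cov(R_A,R_B) = ρ·SD(R_A)·SD(R_B) = -0.8·22·2 = -35.2
Var(-0.1R_A + 0.5R_B) = (-0.1)²·Var(R_A) + (0.5)²·Var(R_B) + 2·(-0.1)·(0.5)·Cov(R_A,R_B)
= 0.01·484 + 0.25·4 + -0.1·-35.2 = 9.36

9.360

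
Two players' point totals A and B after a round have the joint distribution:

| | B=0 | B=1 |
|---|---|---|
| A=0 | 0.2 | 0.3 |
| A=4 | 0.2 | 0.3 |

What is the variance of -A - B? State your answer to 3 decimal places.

4.240

E[A] = 2,  E[B] = 0.6,  E[AB] = 1.2
V(A) = 8 − (2)² = 4;  V(B) = 0.6 − (0.6)² = 0.24
cov(A,B) = 1.2 − (2)(0.6) = 0
V(-A - B) = (-1)²·4 + (-1)²·0.24 + 2·(-1)·(-1)·0 = 4.24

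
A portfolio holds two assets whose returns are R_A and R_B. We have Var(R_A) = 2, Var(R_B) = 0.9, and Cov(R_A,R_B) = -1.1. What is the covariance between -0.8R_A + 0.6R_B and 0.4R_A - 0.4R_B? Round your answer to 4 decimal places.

-1.4720

Cov(-0.8R_A + 0.6R_B, 0.4R_A - 0.4R_B) = (-0.8)(0.4)Var(R_A) + (0.6)(-0.4)Var(R_B) + [(-0.8)(-0.4) + (0.6)(0.4)]Cov(R_A,R_B)
= -0.32·2 + -0.24·0.9 + 0.56·-1.1 = -1.472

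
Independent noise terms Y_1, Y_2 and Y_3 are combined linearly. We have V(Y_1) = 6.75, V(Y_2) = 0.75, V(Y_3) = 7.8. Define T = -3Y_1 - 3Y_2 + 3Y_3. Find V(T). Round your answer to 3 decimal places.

137.700

By independence, V(T) = (-3)²V(Y_1) + (-3)²V(Y_2) + (3)²V(Y_3)
= (-3)²·6.75 + (-3)²·0.75 + (3)²·7.8 = 137.7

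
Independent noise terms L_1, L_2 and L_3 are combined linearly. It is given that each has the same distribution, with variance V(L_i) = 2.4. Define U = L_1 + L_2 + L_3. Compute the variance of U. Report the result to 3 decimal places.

7.200

By independence, V(U) = (1)²V(L_1) + (1)²V(L_2) + (1)²V(L_3)
= (1)²·2.4 + (1)²·2.4 + (1)²·2.4 = 7.2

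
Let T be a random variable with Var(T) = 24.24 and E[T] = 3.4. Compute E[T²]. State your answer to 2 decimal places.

E[T²] = Var(T) + (E[T])² = 24.24 + (3.4)² = 35.8

35.80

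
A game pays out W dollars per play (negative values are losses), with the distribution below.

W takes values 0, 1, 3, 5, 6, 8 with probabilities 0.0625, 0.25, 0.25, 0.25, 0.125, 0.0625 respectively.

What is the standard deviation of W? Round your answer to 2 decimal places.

E[W] = (0)(0.0625) + (1)(0.25) + (3)(0.25) + (5)(0.25) + (6)(0.125) + (8)(0.0625) = 3.5
E[W²] = (0)²(0.0625) + (1)²(0.25) + (3)²(0.25) + (5)²(0.25) + (6)²(0.125) + (8)²(0.0625) = 17.25
Var(W) = E[W²] − (E[W])² = 17.25 − (3.5)² = 5
SD(W) = √5 ≈ 2.24

2.24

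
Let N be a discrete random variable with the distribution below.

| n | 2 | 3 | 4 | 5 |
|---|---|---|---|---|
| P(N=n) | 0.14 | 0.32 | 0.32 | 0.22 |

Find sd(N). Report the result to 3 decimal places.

0.978

E[N] = (2)(0.14) + (3)(0.32) + (4)(0.32) + (5)(0.22) = 3.62
E[N²] = (2)²(0.14) + (3)²(0.32) + (4)²(0.32) + (5)²(0.22) = 14.06
var(N) = E[N²] − (E[N])² = 14.06 − (3.62)² = 0.9556
sd(N) = √0.9556 ≈ 0.978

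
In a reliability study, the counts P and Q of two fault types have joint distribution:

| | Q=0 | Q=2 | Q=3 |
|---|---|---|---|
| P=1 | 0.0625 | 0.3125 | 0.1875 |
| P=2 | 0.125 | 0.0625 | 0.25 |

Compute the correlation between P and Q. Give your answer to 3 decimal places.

E[P] = 1.4375,  E[Q] = 2.0625
E[PQ] = 2.9375
Cov(P,Q) = E[PQ] − E[P]E[Q] = 2.9375 − (1.4375)(2.0625) = -0.02734375
Var(P) = 0.24609375,  Var(Q) = 1.18359375
ρ = -0.02734375 / √(0.24609375·1.18359375) ≈ -0.051

-0.051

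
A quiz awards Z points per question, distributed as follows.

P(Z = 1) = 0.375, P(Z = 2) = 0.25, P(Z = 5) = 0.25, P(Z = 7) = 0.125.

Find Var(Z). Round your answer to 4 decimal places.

4.7500

E[Z] = (1)(0.375) + (2)(0.25) + (5)(0.25) + (7)(0.125) = 3
E[Z²] = (1)²(0.375) + (2)²(0.25) + (5)²(0.25) + (7)²(0.125) = 13.75
Var(Z) = E[Z²] − (E[Z])² = 13.75 − (3)² = 4.75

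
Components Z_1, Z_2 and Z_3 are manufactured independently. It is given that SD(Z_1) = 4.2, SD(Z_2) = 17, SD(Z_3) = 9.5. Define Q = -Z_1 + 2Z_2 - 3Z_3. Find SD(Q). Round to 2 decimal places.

var(Z_1) = 17.64, var(Z_2) = 289, var(Z_3) = 90.25
By independence, var(Q) = (-1)²var(Z_1) + (2)²var(Z_2) + (-3)²var(Z_3)
= (-1)²·17.64 + (2)²·289 + (-3)²·90.25 = 1985.89
SD(Q) = √1985.89 ≈ 44.56

44.56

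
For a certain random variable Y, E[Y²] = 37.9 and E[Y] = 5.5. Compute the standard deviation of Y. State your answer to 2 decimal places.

Var(Y) = 37.9 − (5.5)² = 7.65
sd(Y) = √7.65 ≈ 2.77

2.77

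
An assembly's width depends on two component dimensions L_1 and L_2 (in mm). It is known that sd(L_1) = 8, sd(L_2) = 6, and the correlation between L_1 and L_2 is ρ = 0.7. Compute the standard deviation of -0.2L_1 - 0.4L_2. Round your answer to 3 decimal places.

var(L_1) = (8)² = 64;  var(L_2) = (6)² = 36
Cov(L_1,L_2) = ρ·sd(L_1)·sd(L_2) = 0.7·8·6 = 33.6
var(-0.2L_1 - 0.4L_2) = (-0.2)²·var(L_1) + (-0.4)²·var(L_2) + 2·(-0.2)·(-0.4)·Cov(L_1,L_2)
= 0.04·64 + 0.16·36 + 0.16·33.6 = 13.696
sd(-0.2L_1 - 0.4L_2) = √13.696 ≈ 3.701

3.701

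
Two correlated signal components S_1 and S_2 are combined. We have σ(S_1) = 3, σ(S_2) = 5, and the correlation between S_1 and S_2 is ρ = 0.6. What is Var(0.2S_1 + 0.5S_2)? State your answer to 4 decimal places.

Var(S_1) = (3)² = 9;  Var(S_2) = (5)² = 25
cov(S_1,S_2) = ρ·σ(S_1)·σ(S_2) = 0.6·3·5 = 9
Var(0.2S_1 + 0.5S_2) = (0.2)²·Var(S_1) + (0.5)²·Var(S_2) + 2·(0.2)·(0.5)·cov(S_1,S_2)
= 0.04·9 + 0.25·25 + 0.2·9 = 8.41

8.4100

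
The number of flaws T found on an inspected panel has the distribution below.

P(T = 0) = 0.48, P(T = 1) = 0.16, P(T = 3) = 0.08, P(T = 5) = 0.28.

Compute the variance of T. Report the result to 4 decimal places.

E[T] = (0)(0.48) + (1)(0.16) + (3)(0.08) + (5)(0.28) = 1.8
E[T²] = (0)²(0.48) + (1)²(0.16) + (3)²(0.08) + (5)²(0.28) = 7.88
V(T) = E[T²] − (E[T])² = 7.88 − (1.8)² = 4.64

4.6400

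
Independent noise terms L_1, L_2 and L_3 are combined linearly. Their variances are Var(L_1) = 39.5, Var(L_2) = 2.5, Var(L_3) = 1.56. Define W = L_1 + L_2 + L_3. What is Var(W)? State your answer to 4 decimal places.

By independence, Var(W) = (1)²Var(L_1) + (1)²Var(L_2) + (1)²Var(L_3)
= (1)²·39.5 + (1)²·2.5 + (1)²·1.56 = 43.56

43.5600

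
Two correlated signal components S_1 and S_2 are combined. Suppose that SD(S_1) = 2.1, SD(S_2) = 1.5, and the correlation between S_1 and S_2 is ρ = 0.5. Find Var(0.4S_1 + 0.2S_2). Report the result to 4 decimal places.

1.0476

Var(S_1) = (2.1)² = 4.41;  Var(S_2) = (1.5)² = 2.25
cov(S_1,S_2) = ρ·SD(S_1)·SD(S_2) = 0.5·2.1·1.5 = 1.575
Var(0.4S_1 + 0.2S_2) = (0.4)²·Var(S_1) + (0.2)²·Var(S_2) + 2·(0.4)·(0.2)·cov(S_1,S_2)
= 0.16·4.41 + 0.04·2.25 + 0.16·1.575 = 1.0476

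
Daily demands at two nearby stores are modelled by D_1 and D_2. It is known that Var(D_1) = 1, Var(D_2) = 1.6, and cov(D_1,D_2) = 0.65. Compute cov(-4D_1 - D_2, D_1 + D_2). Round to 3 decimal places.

cov(-4D_1 - D_2, D_1 + D_2) = (-4)(1)Var(D_1) + (-1)(1)Var(D_2) + [(-4)(1) + (-1)(1)]cov(D_1,D_2)
= -4·1 + -1·1.6 + -5·0.65 = -8.85

-8.850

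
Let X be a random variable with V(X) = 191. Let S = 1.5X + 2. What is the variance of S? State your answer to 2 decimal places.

V(1.5X + 2) = (1.5)²·V(X) = 2.25·191 = 429.75

429.75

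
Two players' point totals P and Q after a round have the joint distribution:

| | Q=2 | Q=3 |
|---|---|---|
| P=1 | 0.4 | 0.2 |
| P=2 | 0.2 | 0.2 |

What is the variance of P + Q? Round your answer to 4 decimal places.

0.5600

E[P] = 1.4,  E[Q] = 2.4,  E[PQ] = 3.4
Var(P) = 2.2 − (1.4)² = 0.24;  Var(Q) = 6 − (2.4)² = 0.24
cov(P,Q) = 3.4 − (1.4)(2.4) = 0.04
Var(P + Q) = (1)²·0.24 + (1)²·0.24 + 2·(1)·(1)·0.04 = 0.56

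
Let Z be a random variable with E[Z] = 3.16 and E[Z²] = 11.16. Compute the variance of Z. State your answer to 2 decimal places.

1.17

var(Z) = 11.16 − (3.16)² = 1.1744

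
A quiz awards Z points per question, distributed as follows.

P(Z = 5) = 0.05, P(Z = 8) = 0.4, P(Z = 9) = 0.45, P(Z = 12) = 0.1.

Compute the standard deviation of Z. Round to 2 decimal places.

E[Z] = (5)(0.05) + (8)(0.4) + (9)(0.45) + (12)(0.1) = 8.7
E[Z²] = (5)²(0.05) + (8)²(0.4) + (9)²(0.45) + (12)²(0.1) = 77.7
Var(Z) = E[Z²] − (E[Z])² = 77.7 − (8.7)² = 2.01
sd(Z) = √2.01 ≈ 1.42

1.42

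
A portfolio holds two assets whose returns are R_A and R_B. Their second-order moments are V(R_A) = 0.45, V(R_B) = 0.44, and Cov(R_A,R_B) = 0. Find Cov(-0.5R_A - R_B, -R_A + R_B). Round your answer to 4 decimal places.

Cov(-0.5R_A - R_B, -R_A + R_B) = (-0.5)(-1)V(R_A) + (-1)(1)V(R_B) + [(-0.5)(1) + (-1)(-1)]Cov(R_A,R_B)
= 0.5·0.45 + -1·0.44 + 0.5·0 = -0.215

-0.2150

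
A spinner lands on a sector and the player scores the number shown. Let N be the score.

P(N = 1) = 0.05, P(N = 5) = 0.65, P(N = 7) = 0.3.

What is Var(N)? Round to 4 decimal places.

E[N] = (1)(0.05) + (5)(0.65) + (7)(0.3) = 5.4
E[N²] = (1)²(0.05) + (5)²(0.65) + (7)²(0.3) = 31
Var(N) = E[N²] − (E[N])² = 31 − (5.4)² = 1.84

1.8400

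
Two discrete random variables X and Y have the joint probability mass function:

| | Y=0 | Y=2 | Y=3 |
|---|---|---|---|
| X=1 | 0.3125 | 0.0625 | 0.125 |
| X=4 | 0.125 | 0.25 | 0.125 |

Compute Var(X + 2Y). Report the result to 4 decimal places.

10.9375

E[X] = 2.5,  E[Y] = 1.375,  E[XY] = 4
Var(X) = 8.5 − (2.5)² = 2.25;  Var(Y) = 3.5 − (1.375)² = 1.609375
Cov(X,Y) = 4 − (2.5)(1.375) = 0.5625
Var(X + 2Y) = (1)²·2.25 + (2)²·1.609375 + 2·(1)·(2)·0.5625 = 10.9375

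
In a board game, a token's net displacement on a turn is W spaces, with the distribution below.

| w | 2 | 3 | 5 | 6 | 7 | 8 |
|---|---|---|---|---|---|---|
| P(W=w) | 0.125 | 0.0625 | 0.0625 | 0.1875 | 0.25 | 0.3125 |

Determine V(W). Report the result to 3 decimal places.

E[W] = (2)(0.125) + (3)(0.0625) + (5)(0.0625) + (6)(0.1875) + (7)(0.25) + (8)(0.3125) = 6.125
E[W²] = (2)²(0.125) + (3)²(0.0625) + (5)²(0.0625) + (6)²(0.1875) + (7)²(0.25) + (8)²(0.3125) = 41.625
V(W) = E[W²] − (E[W])² = 41.625 − (6.125)² = 4.109375

4.109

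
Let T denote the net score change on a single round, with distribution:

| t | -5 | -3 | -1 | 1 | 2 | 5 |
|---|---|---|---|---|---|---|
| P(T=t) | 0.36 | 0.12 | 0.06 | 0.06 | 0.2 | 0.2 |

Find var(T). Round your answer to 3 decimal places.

E[T] = (-5)(0.36) + (-3)(0.12) + (-1)(0.06) + (1)(0.06) + (2)(0.2) + (5)(0.2) = -0.76
E[T²] = (-5)²(0.36) + (-3)²(0.12) + (-1)²(0.06) + (1)²(0.06) + (2)²(0.2) + (5)²(0.2) = 16
var(T) = E[T²] − (E[T])² = 16 − (-0.76)² = 15.4224

15.422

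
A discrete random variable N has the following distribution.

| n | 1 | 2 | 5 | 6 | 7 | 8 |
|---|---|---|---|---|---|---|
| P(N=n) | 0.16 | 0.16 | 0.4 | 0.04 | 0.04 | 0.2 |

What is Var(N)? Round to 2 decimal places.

E[N] = (1)(0.16) + (2)(0.16) + (5)(0.4) + (6)(0.04) + (7)(0.04) + (8)(0.2) = 4.6
E[N²] = (1)²(0.16) + (2)²(0.16) + (5)²(0.4) + (6)²(0.04) + (7)²(0.04) + (8)²(0.2) = 27
Var(N) = E[N²] − (E[N])² = 27 − (4.6)² = 5.84

5.84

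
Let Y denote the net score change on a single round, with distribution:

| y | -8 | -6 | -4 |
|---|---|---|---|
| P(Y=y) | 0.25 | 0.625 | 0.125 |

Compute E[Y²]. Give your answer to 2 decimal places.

40.50

E[Y²] = (-8)²(0.25) + (-6)²(0.625) + (-4)²(0.125) = 40.5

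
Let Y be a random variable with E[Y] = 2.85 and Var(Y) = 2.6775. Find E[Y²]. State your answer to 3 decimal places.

10.800

E[Y²] = Var(Y) + (E[Y])² = 2.6775 + (2.85)² = 10.8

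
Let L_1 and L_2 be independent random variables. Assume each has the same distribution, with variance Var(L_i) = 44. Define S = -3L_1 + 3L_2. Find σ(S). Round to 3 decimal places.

By independence, Var(S) = (-3)²Var(L_1) + (3)²Var(L_2)
= (-3)²·44 + (3)²·44 = 792
σ(S) = √792 ≈ 28.142

28.142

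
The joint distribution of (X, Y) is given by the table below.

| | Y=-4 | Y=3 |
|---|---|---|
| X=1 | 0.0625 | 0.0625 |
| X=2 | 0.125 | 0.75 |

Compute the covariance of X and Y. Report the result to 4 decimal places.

E[X] = 1.875,  E[Y] = 1.6875
E[XY] = 3.4375
cov(X,Y) = E[XY] − E[X]E[Y] = 3.4375 − (1.875)(1.6875) = 0.2734375

0.2734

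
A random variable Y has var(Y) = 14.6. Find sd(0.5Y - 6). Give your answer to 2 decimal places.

var(0.5Y - 6) = (0.5)²·14.6 = 3.65
sd(0.5Y - 6) = √3.65 ≈ 1.91

1.91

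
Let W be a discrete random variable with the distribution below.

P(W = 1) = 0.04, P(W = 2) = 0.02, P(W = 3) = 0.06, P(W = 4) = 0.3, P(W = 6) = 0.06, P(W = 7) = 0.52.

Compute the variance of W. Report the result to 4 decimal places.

3.2884

E[W] = (1)(0.04) + (2)(0.02) + (3)(0.06) + (4)(0.3) + (6)(0.06) + (7)(0.52) = 5.46
E[W²] = (1)²(0.04) + (2)²(0.02) + (3)²(0.06) + (4)²(0.3) + (6)²(0.06) + (7)²(0.52) = 33.1
V(W) = E[W²] − (E[W])² = 33.1 − (5.46)² = 3.2884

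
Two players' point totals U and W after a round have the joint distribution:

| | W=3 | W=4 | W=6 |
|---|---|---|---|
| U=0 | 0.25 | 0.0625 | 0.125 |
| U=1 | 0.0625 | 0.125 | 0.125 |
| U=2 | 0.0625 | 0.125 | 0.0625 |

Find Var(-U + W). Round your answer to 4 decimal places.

E[U] = 0.8125,  E[W] = 4.25,  E[UW] = 3.5625
Var(U) = 1.3125 − (0.8125)² = 0.65234375;  Var(W) = 19.625 − (4.25)² = 1.5625
Cov(U,W) = 3.5625 − (0.8125)(4.25) = 0.109375
Var(-U + W) = (-1)²·0.65234375 + (1)²·1.5625 + 2·(-1)·(1)·0.109375 = 1.99609375

1.9961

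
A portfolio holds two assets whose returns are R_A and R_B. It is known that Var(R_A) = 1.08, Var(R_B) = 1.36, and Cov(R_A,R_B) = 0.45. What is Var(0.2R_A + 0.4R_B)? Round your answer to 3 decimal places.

0.333

Var(0.2R_A + 0.4R_B) = (0.2)²·Var(R_A) + (0.4)²·Var(R_B) + 2·(0.2)·(0.4)·Cov(R_A,R_B)
= 0.04·1.08 + 0.16·1.36 + 0.16·0.45 = 0.3328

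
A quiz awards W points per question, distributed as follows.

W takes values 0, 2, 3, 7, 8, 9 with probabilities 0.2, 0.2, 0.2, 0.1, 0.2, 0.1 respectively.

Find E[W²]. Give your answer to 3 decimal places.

E[W²] = (0)²(0.2) + (2)²(0.2) + (3)²(0.2) + (7)²(0.1) + (8)²(0.2) + (9)²(0.1) = 28.4

28.400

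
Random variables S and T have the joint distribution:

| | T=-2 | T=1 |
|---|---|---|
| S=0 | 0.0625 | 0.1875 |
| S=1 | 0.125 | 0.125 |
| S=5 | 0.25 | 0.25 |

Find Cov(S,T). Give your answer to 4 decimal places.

E[S] = 2.75,  E[T] = -0.3125
E[ST] = -1.375
Cov(S,T) = E[ST] − E[S]E[T] = -1.375 − (2.75)(-0.3125) = -0.515625

-0.5156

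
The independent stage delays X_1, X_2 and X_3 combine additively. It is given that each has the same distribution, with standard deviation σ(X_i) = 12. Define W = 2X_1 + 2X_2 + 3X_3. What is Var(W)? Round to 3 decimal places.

2448.000

Var(X_i) = (12)² = 144
By independence, Var(W) = (2)²Var(X_1) + (2)²Var(X_2) + (3)²Var(X_3)
= (2)²·144 + (2)²·144 + (3)²·144 = 2448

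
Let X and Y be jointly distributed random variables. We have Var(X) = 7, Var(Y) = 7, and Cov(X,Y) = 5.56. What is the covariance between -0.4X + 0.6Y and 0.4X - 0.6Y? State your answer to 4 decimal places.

Cov(-0.4X + 0.6Y, 0.4X - 0.6Y) = (-0.4)(0.4)Var(X) + (0.6)(-0.6)Var(Y) + [(-0.4)(-0.6) + (0.6)(0.4)]Cov(X,Y)
= -0.16·7 + -0.36·7 + 0.48·5.56 = -0.9712

-0.9712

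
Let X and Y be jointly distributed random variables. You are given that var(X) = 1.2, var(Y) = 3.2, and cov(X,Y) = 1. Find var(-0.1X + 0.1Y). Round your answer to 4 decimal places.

0.0240

var(-0.1X + 0.1Y) = (-0.1)²·var(X) + (0.1)²·var(Y) + 2·(-0.1)·(0.1)·cov(X,Y)
= 0.01·1.2 + 0.01·3.2 + -0.02·1 = 0.024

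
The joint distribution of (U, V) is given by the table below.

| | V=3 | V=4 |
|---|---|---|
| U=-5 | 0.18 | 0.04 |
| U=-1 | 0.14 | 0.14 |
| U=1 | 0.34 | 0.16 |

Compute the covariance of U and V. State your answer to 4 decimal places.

E[U] = -0.88,  E[V] = 3.34
E[UV] = -2.82
cov(U,V) = E[UV] − E[U]E[V] = -2.82 − (-0.88)(3.34) = 0.1192

0.1192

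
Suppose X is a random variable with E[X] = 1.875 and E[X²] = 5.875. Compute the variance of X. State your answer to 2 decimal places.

Var(X) = 5.875 − (1.875)² = 2.359375

2.36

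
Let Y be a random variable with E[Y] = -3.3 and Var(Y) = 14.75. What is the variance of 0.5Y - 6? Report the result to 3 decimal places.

Var(0.5Y - 6) = (0.5)²·Var(Y) = 0.25·14.75 = 3.6875

3.688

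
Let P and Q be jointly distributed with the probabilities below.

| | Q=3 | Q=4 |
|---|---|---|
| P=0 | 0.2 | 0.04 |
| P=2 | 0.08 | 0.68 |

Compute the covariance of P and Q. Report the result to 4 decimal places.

E[P] = 1.52,  E[Q] = 3.72
E[PQ] = 5.92
cov(P,Q) = E[PQ] − E[P]E[Q] = 5.92 − (1.52)(3.72) = 0.2656

0.2656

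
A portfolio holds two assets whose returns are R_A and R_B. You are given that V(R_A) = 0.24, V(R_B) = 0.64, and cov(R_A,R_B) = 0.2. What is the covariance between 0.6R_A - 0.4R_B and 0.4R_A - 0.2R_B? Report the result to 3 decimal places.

cov(0.6R_A - 0.4R_B, 0.4R_A - 0.2R_B) = (0.6)(0.4)V(R_A) + (-0.4)(-0.2)V(R_B) + [(0.6)(-0.2) + (-0.4)(0.4)]cov(R_A,R_B)
= 0.24·0.24 + 0.08·0.64 + -0.28·0.2 = 0.0528

0.053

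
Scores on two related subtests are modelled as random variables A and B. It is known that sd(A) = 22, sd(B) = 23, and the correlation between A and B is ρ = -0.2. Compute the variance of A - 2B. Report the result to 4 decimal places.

3004.8000

V(A) = (22)² = 484;  V(B) = (23)² = 529
Cov(A,B) = ρ·sd(A)·sd(B) = -0.2·22·23 = -101.2
V(A - 2B) = (1)²·V(A) + (-2)²·V(B) + 2·(1)·(-2)·Cov(A,B)
= 1·484 + 4·529 + -4·-101.2 = 3004.8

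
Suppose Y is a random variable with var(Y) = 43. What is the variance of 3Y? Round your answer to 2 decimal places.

var(3Y) = (3)²·var(Y) = 9·43 = 387

387.00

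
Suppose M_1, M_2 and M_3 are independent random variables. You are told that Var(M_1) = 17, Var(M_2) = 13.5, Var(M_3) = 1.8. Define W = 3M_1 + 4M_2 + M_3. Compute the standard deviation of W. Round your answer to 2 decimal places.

By independence, Var(W) = (3)²Var(M_1) + (4)²Var(M_2) + (1)²Var(M_3)
= (3)²·17 + (4)²·13.5 + (1)²·1.8 = 370.8
SD(W) = √370.8 ≈ 19.26

19.26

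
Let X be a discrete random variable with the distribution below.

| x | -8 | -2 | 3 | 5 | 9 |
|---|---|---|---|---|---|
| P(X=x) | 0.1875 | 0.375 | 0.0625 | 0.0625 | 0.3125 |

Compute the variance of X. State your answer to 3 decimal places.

E[X] = (-8)(0.1875) + (-2)(0.375) + (3)(0.0625) + (5)(0.0625) + (9)(0.3125) = 1.0625
E[X²] = (-8)²(0.1875) + (-2)²(0.375) + (3)²(0.0625) + (5)²(0.0625) + (9)²(0.3125) = 40.9375
var(X) = E[X²] − (E[X])² = 40.9375 − (1.0625)² = 39.80859375

39.809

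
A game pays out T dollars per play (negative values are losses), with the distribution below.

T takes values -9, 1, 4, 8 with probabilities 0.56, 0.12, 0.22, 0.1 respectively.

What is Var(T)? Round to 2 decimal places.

44.90

E[T] = (-9)(0.56) + (1)(0.12) + (4)(0.22) + (8)(0.1) = -3.24
E[T²] = (-9)²(0.56) + (1)²(0.12) + (4)²(0.22) + (8)²(0.1) = 55.4
Var(T) = E[T²] − (E[T])² = 55.4 − (-3.24)² = 44.9024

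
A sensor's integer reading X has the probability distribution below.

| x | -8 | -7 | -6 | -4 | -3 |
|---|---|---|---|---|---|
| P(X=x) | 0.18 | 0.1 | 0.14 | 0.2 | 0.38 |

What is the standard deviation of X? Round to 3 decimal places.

E[X] = (-8)(0.18) + (-7)(0.1) + (-6)(0.14) + (-4)(0.2) + (-3)(0.38) = -4.92
E[X²] = (-8)²(0.18) + (-7)²(0.1) + (-6)²(0.14) + (-4)²(0.2) + (-3)²(0.38) = 28.08
V(X) = E[X²] − (E[X])² = 28.08 − (-4.92)² = 3.8736
sd(X) = √3.8736 ≈ 1.968

1.968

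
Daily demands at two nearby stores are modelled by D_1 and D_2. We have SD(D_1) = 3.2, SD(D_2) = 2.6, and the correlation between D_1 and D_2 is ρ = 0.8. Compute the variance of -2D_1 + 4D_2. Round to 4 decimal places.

V(D_1) = (3.2)² = 10.24;  V(D_2) = (2.6)² = 6.76
Cov(D_1,D_2) = ρ·SD(D_1)·SD(D_2) = 0.8·3.2·2.6 = 6.656
V(-2D_1 + 4D_2) = (-2)²·V(D_1) + (4)²·V(D_2) + 2·(-2)·(4)·Cov(D_1,D_2)
= 4·10.24 + 16·6.76 + -16·6.656 = 42.624

42.6240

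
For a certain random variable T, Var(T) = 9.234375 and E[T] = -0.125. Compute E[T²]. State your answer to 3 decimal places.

E[T²] = Var(T) + (E[T])² = 9.234375 + (-0.125)² = 9.25

9.250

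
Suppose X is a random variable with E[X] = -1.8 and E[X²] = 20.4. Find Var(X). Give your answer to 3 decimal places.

Var(X) = 20.4 − (-1.8)² = 17.16

17.160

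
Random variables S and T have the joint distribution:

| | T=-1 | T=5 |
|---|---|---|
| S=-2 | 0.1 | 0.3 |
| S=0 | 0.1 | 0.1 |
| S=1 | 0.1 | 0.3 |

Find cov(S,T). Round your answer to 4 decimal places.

-0.1200

E[S] = -0.4,  E[T] = 3.2
E[ST] = -1.4
cov(S,T) = E[ST] − E[S]E[T] = -1.4 − (-0.4)(3.2) = -0.12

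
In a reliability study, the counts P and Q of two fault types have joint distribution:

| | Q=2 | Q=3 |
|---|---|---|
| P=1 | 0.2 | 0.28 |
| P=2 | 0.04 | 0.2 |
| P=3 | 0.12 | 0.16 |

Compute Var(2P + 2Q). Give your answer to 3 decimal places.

E[P] = 1.8,  E[Q] = 2.64,  E[PQ] = 4.76
Var(P) = 3.96 − (1.8)² = 0.72;  Var(Q) = 7.2 − (2.64)² = 0.2304
Cov(P,Q) = 4.76 − (1.8)(2.64) = 0.008
Var(2P + 2Q) = (2)²·0.72 + (2)²·0.2304 + 2·(2)·(2)·0.008 = 3.8656

3.866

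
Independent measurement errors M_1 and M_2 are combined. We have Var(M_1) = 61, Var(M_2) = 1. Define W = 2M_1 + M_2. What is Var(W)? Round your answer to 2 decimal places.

By independence, Var(W) = (2)²Var(M_1) + (1)²Var(M_2)
= (2)²·61 + (1)²·1 = 245

245.00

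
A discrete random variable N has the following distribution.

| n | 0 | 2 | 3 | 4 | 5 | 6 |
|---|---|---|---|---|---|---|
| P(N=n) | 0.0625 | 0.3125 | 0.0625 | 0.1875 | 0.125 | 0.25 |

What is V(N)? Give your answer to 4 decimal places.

3.3398

E[N] = (0)(0.0625) + (2)(0.3125) + (3)(0.0625) + (4)(0.1875) + (5)(0.125) + (6)(0.25) = 3.6875
E[N²] = (0)²(0.0625) + (2)²(0.3125) + (3)²(0.0625) + (4)²(0.1875) + (5)²(0.125) + (6)²(0.25) = 16.9375
V(N) = E[N²] − (E[N])² = 16.9375 − (3.6875)² = 3.33984375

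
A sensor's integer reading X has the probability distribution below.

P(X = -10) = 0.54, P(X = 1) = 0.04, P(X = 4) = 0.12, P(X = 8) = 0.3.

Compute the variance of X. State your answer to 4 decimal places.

69.0096

E[X] = (-10)(0.54) + (1)(0.04) + (4)(0.12) + (8)(0.3) = -2.48
E[X²] = (-10)²(0.54) + (1)²(0.04) + (4)²(0.12) + (8)²(0.3) = 75.16
var(X) = E[X²] − (E[X])² = 75.16 − (-2.48)² = 69.0096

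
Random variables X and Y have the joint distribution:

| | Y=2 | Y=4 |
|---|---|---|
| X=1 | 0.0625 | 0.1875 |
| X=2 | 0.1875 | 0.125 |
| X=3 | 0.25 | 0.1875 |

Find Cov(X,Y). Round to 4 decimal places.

-0.1875

E[X] = 2.1875,  E[Y] = 3
E[XY] = 6.375
Cov(X,Y) = E[XY] − E[X]E[Y] = 6.375 − (2.1875)(3) = -0.1875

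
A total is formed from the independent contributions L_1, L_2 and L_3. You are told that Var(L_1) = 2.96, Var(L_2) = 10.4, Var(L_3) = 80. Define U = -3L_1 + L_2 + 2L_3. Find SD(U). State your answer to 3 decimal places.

18.896

By independence, Var(U) = (-3)²Var(L_1) + (1)²Var(L_2) + (2)²Var(L_3)
= (-3)²·2.96 + (1)²·10.4 + (2)²·80 = 357.04
SD(U) = √357.04 ≈ 18.896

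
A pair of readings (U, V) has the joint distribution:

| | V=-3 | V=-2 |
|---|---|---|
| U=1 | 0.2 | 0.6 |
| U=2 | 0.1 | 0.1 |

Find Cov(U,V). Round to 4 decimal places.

E[U] = 1.2,  E[V] = -2.3
E[UV] = -2.8
Cov(U,V) = E[UV] − E[U]E[V] = -2.8 − (1.2)(-2.3) = -0.04

-0.0400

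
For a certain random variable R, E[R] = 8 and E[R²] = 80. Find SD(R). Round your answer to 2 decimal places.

Var(R) = 80 − (8)² = 16
SD(R) = √16 ≈ 4.00

4.00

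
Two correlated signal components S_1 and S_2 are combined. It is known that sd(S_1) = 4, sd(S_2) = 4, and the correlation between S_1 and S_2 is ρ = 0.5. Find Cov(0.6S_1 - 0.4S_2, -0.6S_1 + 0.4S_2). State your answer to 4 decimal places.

-4.4800

Var(S_1) = (4)² = 16;  Var(S_2) = (4)² = 16
Cov(S_1,S_2) = ρ·sd(S_1)·sd(S_2) = 0.5·4·4 = 8
Cov(0.6S_1 - 0.4S_2, -0.6S_1 + 0.4S_2) = (0.6)(-0.6)Var(S_1) + (-0.4)(0.4)Var(S_2) + [(0.6)(0.4) + (-0.4)(-0.6)]Cov(S_1,S_2)
= -0.36·16 + -0.16·16 + 0.48·8 = -4.48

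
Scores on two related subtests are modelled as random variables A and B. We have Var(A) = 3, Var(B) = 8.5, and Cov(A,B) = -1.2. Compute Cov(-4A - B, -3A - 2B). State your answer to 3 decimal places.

39.800

Cov(-4A - B, -3A - 2B) = (-4)(-3)Var(A) + (-1)(-2)Var(B) + [(-4)(-2) + (-1)(-3)]Cov(A,B)
= 12·3 + 2·8.5 + 11·-1.2 = 39.8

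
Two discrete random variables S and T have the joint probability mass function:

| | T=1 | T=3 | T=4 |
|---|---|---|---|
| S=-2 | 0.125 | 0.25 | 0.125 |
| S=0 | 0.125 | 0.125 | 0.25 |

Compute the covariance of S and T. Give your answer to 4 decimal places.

E[S] = -1,  E[T] = 2.875
E[ST] = -2.75
Cov(S,T) = E[ST] − E[S]E[T] = -2.75 − (-1)(2.875) = 0.125

0.1250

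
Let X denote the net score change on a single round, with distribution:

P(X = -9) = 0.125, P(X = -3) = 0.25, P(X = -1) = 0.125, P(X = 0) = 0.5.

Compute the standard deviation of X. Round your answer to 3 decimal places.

E[X] = (-9)(0.125) + (-3)(0.25) + (-1)(0.125) + (0)(0.5) = -2
E[X²] = (-9)²(0.125) + (-3)²(0.25) + (-1)²(0.125) + (0)²(0.5) = 12.5
V(X) = E[X²] − (E[X])² = 12.5 − (-2)² = 8.5
SD(X) = √8.5 ≈ 2.915

2.915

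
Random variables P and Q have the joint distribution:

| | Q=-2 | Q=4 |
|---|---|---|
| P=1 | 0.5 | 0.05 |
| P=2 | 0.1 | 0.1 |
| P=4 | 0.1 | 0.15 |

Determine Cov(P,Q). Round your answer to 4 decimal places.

E[P] = 1.95,  E[Q] = -0.2
E[PQ] = 1.2
Cov(P,Q) = E[PQ] − E[P]E[Q] = 1.2 − (1.95)(-0.2) = 1.59

1.5900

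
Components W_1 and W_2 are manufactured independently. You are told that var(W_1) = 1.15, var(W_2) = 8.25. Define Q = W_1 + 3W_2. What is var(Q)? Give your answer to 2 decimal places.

75.40

By independence, var(Q) = (1)²var(W_1) + (3)²var(W_2)
= (1)²·1.15 + (3)²·8.25 = 75.4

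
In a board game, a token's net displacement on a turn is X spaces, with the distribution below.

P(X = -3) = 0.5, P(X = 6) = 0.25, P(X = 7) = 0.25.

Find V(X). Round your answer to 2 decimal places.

E[X] = (-3)(0.5) + (6)(0.25) + (7)(0.25) = 1.75
E[X²] = (-3)²(0.5) + (6)²(0.25) + (7)²(0.25) = 25.75
V(X) = E[X²] − (E[X])² = 25.75 − (1.75)² = 22.6875

22.69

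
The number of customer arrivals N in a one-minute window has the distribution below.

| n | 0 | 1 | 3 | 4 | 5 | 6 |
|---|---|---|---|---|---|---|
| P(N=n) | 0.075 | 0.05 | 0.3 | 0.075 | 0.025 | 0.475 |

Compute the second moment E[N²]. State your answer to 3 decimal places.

E[N²] = (0)²(0.075) + (1)²(0.05) + (3)²(0.3) + (4)²(0.075) + (5)²(0.025) + (6)²(0.475) = 21.675

21.675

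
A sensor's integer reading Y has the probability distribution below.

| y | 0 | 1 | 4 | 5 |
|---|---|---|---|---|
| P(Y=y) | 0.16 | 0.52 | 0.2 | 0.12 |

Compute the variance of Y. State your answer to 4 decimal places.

3.0336

E[Y] = (0)(0.16) + (1)(0.52) + (4)(0.2) + (5)(0.12) = 1.92
E[Y²] = (0)²(0.16) + (1)²(0.52) + (4)²(0.2) + (5)²(0.12) = 6.72
Var(Y) = E[Y²] − (E[Y])² = 6.72 − (1.92)² = 3.0336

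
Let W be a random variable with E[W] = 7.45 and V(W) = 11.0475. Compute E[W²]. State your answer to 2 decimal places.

66.55

E[W²] = V(W) + (E[W])² = 11.0475 + (7.45)² = 66.55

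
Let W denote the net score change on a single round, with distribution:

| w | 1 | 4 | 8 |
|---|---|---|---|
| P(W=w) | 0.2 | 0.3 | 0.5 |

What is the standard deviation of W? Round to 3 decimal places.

E[W] = (1)(0.2) + (4)(0.3) + (8)(0.5) = 5.4
E[W²] = (1)²(0.2) + (4)²(0.3) + (8)²(0.5) = 37
Var(W) = E[W²] − (E[W])² = 37 − (5.4)² = 7.84
sd(W) = √7.84 ≈ 2.800

2.800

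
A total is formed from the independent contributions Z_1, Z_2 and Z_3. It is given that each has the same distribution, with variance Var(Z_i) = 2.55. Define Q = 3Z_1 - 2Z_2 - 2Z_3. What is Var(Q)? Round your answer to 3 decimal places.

By independence, Var(Q) = (3)²Var(Z_1) + (-2)²Var(Z_2) + (-2)²Var(Z_3)
= (3)²·2.55 + (-2)²·2.55 + (-2)²·2.55 = 43.35

43.350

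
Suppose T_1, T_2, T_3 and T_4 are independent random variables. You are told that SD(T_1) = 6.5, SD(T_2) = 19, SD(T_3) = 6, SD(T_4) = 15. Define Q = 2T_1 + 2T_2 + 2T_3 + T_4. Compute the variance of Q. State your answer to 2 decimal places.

1982.00

Var(T_1) = 42.25, Var(T_2) = 361, Var(T_3) = 36, Var(T_4) = 225
By independence, Var(Q) = (2)²Var(T_1) + (2)²Var(T_2) + (2)²Var(T_3) + (1)²Var(T_4)
= (2)²·42.25 + (2)²·361 + (2)²·36 + (1)²·225 = 1982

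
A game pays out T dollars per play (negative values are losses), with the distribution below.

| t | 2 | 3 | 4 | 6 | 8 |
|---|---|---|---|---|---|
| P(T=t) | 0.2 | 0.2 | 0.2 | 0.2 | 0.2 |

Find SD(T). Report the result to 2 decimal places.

E[T] = (2)(0.2) + (3)(0.2) + (4)(0.2) + (6)(0.2) + (8)(0.2) = 4.6
E[T²] = (2)²(0.2) + (3)²(0.2) + (4)²(0.2) + (6)²(0.2) + (8)²(0.2) = 25.8
V(T) = E[T²] − (E[T])² = 25.8 − (4.6)² = 4.64
SD(T) = √4.64 ≈ 2.15

2.15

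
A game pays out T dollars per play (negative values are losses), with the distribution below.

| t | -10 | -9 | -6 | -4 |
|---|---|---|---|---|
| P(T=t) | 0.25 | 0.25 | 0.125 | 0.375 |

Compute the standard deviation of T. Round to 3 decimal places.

E[T] = (-10)(0.25) + (-9)(0.25) + (-6)(0.125) + (-4)(0.375) = -7
E[T²] = (-10)²(0.25) + (-9)²(0.25) + (-6)²(0.125) + (-4)²(0.375) = 55.75
V(T) = E[T²] − (E[T])² = 55.75 − (-7)² = 6.75
σ(T) = √6.75 ≈ 2.598

2.598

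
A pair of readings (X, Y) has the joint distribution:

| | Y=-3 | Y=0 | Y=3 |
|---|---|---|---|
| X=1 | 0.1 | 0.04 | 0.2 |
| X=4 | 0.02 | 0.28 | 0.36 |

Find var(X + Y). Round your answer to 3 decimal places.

7.290

E[X] = 2.98,  E[Y] = 1.32,  E[XY] = 4.38
var(X) = 10.9 − (2.98)² = 2.0196;  var(Y) = 6.12 − (1.32)² = 4.3776
Cov(X,Y) = 4.38 − (2.98)(1.32) = 0.4464
var(X + Y) = (1)²·2.0196 + (1)²·4.3776 + 2·(1)·(1)·0.4464 = 7.29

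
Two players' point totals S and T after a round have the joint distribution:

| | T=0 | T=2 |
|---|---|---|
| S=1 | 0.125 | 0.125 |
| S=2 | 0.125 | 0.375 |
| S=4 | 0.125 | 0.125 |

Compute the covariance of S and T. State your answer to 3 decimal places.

E[S] = 2.25,  E[T] = 1.25
E[ST] = 2.75
cov(S,T) = E[ST] − E[S]E[T] = 2.75 − (2.25)(1.25) = -0.0625

-0.063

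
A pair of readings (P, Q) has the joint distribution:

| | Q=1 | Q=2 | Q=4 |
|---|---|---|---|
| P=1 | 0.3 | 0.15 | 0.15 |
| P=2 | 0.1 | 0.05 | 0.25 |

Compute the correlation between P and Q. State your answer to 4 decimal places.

E[P] = 1.4,  E[Q] = 2.4
E[PQ] = 3.6
cov(P,Q) = E[PQ] − E[P]E[Q] = 3.6 − (1.4)(2.4) = 0.24
Var(P) = 0.24,  Var(Q) = 1.84
ρ = 0.24 / √(0.24·1.84) ≈ 0.3612

0.3612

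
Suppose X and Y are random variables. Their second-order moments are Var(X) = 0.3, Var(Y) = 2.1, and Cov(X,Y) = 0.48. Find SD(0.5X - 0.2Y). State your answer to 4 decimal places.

0.2510

Var(0.5X - 0.2Y) = (0.5)²·Var(X) + (-0.2)²·Var(Y) + 2·(0.5)·(-0.2)·Cov(X,Y)
= 0.25·0.3 + 0.04·2.1 + -0.2·0.48 = 0.063
SD(0.5X - 0.2Y) = √0.063 ≈ 0.2510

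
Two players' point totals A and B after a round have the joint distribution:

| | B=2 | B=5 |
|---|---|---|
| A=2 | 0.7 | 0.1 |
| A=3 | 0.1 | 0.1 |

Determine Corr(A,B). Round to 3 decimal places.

0.375

E[A] = 2.2,  E[B] = 2.6
E[AB] = 5.9
Cov(A,B) = E[AB] − E[A]E[B] = 5.9 − (2.2)(2.6) = 0.18
Var(A) = 0.16,  Var(B) = 1.44
ρ = 0.18 / √(0.16·1.44) ≈ 0.375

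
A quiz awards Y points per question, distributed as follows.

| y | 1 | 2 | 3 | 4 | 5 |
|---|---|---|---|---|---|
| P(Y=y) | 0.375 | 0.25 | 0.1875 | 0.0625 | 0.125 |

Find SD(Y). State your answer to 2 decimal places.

E[Y] = (1)(0.375) + (2)(0.25) + (3)(0.1875) + (4)(0.0625) + (5)(0.125) = 2.3125
E[Y²] = (1)²(0.375) + (2)²(0.25) + (3)²(0.1875) + (4)²(0.0625) + (5)²(0.125) = 7.1875
Var(Y) = E[Y²] − (E[Y])² = 7.1875 − (2.3125)² = 1.83984375
SD(Y) = √1.83984375 ≈ 1.36

1.36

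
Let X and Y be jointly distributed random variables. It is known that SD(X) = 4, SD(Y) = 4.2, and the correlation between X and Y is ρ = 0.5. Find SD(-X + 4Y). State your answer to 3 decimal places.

var(X) = (4)² = 16;  var(Y) = (4.2)² = 17.64
Cov(X,Y) = ρ·SD(X)·SD(Y) = 0.5·4·4.2 = 8.4
var(-X + 4Y) = (-1)²·var(X) + (4)²·var(Y) + 2·(-1)·(4)·Cov(X,Y)
= 1·16 + 16·17.64 + -8·8.4 = 231.04
SD(-X + 4Y) = √231.04 ≈ 15.200

15.200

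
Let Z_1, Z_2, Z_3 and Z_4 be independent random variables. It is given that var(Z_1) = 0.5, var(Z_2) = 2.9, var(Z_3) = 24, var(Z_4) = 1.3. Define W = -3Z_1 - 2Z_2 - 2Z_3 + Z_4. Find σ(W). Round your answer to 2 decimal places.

10.65

By independence, var(W) = (-3)²var(Z_1) + (-2)²var(Z_2) + (-2)²var(Z_3) + (1)²var(Z_4)
= (-3)²·0.5 + (-2)²·2.9 + (-2)²·24 + (1)²·1.3 = 113.4
σ(W) = √113.4 ≈ 10.65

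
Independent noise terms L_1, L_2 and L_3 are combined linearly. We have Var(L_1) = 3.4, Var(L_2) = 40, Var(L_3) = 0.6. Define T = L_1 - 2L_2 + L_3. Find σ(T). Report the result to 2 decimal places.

By independence, Var(T) = (1)²Var(L_1) + (-2)²Var(L_2) + (1)²Var(L_3)
= (1)²·3.4 + (-2)²·40 + (1)²·0.6 = 164
σ(T) = √164 ≈ 12.81

12.81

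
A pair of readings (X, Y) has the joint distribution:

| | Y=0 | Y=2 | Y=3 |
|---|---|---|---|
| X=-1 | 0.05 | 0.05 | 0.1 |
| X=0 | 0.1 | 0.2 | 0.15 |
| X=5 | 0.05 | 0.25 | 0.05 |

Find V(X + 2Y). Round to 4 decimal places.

10.5275

E[X] = 1.55,  E[Y] = 1.9,  E[XY] = 2.85
V(X) = 8.95 − (1.55)² = 6.5475;  V(Y) = 4.7 − (1.9)² = 1.09
Cov(X,Y) = 2.85 − (1.55)(1.9) = -0.095
V(X + 2Y) = (1)²·6.5475 + (2)²·1.09 + 2·(1)·(2)·-0.095 = 10.5275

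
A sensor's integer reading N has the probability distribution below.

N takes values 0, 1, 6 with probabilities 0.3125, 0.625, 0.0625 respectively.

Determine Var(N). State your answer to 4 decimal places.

E[N] = (0)(0.3125) + (1)(0.625) + (6)(0.0625) = 1
E[N²] = (0)²(0.3125) + (1)²(0.625) + (6)²(0.0625) = 2.875
Var(N) = E[N²] − (E[N])² = 2.875 − (1)² = 1.875

1.8750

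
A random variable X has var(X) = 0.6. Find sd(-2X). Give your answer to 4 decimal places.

1.5492

var(-2X) = (-2)²·0.6 = 2.4
sd(-2X) = √2.4 ≈ 1.5492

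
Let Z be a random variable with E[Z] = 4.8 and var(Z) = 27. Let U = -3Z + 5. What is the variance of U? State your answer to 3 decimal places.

var(-3Z + 5) = (-3)²·var(Z) = 9·27 = 243

243.000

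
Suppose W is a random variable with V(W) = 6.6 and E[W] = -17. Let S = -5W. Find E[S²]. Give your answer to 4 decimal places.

7390.0000

E[-5W] = -5·-17 = 85
V(-5W) = (-5)²·6.6 = 165
E[S²] = V(S) + (E[S])² = 165 + (85)² = 7390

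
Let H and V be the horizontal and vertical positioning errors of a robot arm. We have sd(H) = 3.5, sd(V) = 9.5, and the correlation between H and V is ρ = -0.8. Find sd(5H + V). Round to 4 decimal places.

Var(H) = (3.5)² = 12.25;  Var(V) = (9.5)² = 90.25
cov(H,V) = ρ·sd(H)·sd(V) = -0.8·3.5·9.5 = -26.6
Var(5H + V) = (5)²·Var(H) + (1)²·Var(V) + 2·(5)·(1)·cov(H,V)
= 25·12.25 + 1·90.25 + 10·-26.6 = 130.5
sd(5H + V) = √130.5 ≈ 11.4237

11.4237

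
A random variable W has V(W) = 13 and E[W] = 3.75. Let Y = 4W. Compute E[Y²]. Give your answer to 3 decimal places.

E[4W] = 4·3.75 = 15
V(4W) = (4)²·13 = 208
E[Y²] = V(Y) + (E[Y])² = 208 + (15)² = 433

433.000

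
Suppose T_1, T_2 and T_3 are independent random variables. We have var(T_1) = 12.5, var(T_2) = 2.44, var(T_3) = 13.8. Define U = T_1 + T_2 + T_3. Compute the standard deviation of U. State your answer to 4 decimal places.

5.3610

By independence, var(U) = (1)²var(T_1) + (1)²var(T_2) + (1)²var(T_3)
= (1)²·12.5 + (1)²·2.44 + (1)²·13.8 = 28.74
SD(U) = √28.74 ≈ 5.3610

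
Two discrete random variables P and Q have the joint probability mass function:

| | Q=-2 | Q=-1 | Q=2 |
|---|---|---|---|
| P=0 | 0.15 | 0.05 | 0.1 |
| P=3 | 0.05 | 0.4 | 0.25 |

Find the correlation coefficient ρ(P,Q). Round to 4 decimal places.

0.1414

E[P] = 2.1,  E[Q] = -0.15
E[PQ] = 0
Cov(P,Q) = E[PQ] − E[P]E[Q] = 0 − (2.1)(-0.15) = 0.315
Var(P) = 1.89,  Var(Q) = 2.6275
ρ = 0.315 / √(1.89·2.6275) ≈ 0.1414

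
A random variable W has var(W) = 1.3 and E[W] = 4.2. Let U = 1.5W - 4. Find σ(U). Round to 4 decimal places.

var(1.5W - 4) = (1.5)²·1.3 = 2.925
σ(U) = √2.925 ≈ 1.7103

1.7103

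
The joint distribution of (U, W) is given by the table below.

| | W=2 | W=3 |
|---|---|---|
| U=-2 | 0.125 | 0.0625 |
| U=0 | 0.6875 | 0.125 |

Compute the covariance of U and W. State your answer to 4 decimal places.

-0.0547

E[U] = -0.375,  E[W] = 2.1875
E[UW] = -0.875
cov(U,W) = E[UW] − E[U]E[W] = -0.875 − (-0.375)(2.1875) = -0.0546875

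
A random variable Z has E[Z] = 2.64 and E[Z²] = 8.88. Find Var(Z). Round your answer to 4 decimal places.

Var(Z) = 8.88 − (2.64)² = 1.9104

1.9104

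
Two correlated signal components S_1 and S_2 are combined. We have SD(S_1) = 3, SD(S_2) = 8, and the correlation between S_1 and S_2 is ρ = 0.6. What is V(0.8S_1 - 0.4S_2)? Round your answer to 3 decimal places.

V(S_1) = (3)² = 9;  V(S_2) = (8)² = 64
Cov(S_1,S_2) = ρ·SD(S_1)·SD(S_2) = 0.6·3·8 = 14.4
V(0.8S_1 - 0.4S_2) = (0.8)²·V(S_1) + (-0.4)²·V(S_2) + 2·(0.8)·(-0.4)·Cov(S_1,S_2)
= 0.64·9 + 0.16·64 + -0.64·14.4 = 6.784

6.784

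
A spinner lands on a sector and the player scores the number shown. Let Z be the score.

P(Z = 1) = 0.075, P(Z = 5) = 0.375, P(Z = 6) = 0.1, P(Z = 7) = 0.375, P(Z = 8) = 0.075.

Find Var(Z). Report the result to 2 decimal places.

2.87

E[Z] = (1)(0.075) + (5)(0.375) + (6)(0.1) + (7)(0.375) + (8)(0.075) = 5.775
E[Z²] = (1)²(0.075) + (5)²(0.375) + (6)²(0.1) + (7)²(0.375) + (8)²(0.075) = 36.225
Var(Z) = E[Z²] − (E[Z])² = 36.225 − (5.775)² = 2.874375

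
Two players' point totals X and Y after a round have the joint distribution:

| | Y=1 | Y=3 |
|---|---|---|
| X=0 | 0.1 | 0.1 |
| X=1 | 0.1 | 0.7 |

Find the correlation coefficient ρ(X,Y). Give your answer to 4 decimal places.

0.3750

E[X] = 0.8,  E[Y] = 2.6
E[XY] = 2.2
cov(X,Y) = E[XY] − E[X]E[Y] = 2.2 − (0.8)(2.6) = 0.12
V(X) = 0.16,  V(Y) = 0.64
ρ = 0.12 / √(0.16·0.64) ≈ 0.3750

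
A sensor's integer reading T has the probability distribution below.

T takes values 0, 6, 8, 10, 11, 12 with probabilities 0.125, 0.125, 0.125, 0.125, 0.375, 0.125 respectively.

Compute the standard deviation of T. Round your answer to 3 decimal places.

E[T] = (0)(0.125) + (6)(0.125) + (8)(0.125) + (10)(0.125) + (11)(0.375) + (12)(0.125) = 8.625
E[T²] = (0)²(0.125) + (6)²(0.125) + (8)²(0.125) + (10)²(0.125) + (11)²(0.375) + (12)²(0.125) = 88.375
Var(T) = E[T²] − (E[T])² = 88.375 − (8.625)² = 13.984375
SD(T) = √13.984375 ≈ 3.740

3.740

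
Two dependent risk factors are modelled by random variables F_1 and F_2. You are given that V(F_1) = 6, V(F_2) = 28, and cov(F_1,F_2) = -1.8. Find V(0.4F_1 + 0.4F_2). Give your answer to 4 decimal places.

V(0.4F_1 + 0.4F_2) = (0.4)²·V(F_1) + (0.4)²·V(F_2) + 2·(0.4)·(0.4)·cov(F_1,F_2)
= 0.16·6 + 0.16·28 + 0.32·-1.8 = 4.864

4.8640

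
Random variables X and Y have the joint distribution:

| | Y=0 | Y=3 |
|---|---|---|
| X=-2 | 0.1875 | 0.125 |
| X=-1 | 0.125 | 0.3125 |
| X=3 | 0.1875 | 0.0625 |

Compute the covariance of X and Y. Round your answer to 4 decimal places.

E[X] = -0.3125,  E[Y] = 1.5
E[XY] = -1.125
cov(X,Y) = E[XY] − E[X]E[Y] = -1.125 − (-0.3125)(1.5) = -0.65625

-0.6563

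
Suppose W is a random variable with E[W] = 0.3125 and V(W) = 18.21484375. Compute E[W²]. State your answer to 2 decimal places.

E[W²] = V(W) + (E[W])² = 18.21484375 + (0.3125)² = 18.3125

18.31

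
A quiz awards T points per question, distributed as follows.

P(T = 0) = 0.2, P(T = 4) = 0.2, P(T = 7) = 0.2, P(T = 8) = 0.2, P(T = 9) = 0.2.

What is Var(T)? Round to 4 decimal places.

10.6400

E[T] = (0)(0.2) + (4)(0.2) + (7)(0.2) + (8)(0.2) + (9)(0.2) = 5.6
E[T²] = (0)²(0.2) + (4)²(0.2) + (7)²(0.2) + (8)²(0.2) + (9)²(0.2) = 42
Var(T) = E[T²] − (E[T])² = 42 − (5.6)² = 10.64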